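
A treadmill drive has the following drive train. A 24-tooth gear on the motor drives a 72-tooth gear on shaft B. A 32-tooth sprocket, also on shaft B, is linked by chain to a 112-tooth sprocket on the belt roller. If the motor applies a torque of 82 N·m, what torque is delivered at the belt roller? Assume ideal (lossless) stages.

Gear mesh: ratio = 72/24 = 3; torque at shaft B = 82 × 3 = 246 N·m.
Chain: ratio = 112/32 = 3.5; torque at the belt roller = 246 × 3.5 = 861 N·m.

861 N·m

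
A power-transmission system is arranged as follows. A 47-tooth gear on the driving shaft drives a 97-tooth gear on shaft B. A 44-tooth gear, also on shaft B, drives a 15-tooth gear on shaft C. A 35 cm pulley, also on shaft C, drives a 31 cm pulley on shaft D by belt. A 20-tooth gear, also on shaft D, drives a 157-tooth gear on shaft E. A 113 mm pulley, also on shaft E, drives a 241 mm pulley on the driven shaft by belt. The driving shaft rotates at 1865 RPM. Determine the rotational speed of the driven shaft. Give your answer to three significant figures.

179 RPM

gear mesh 97/47 = 2.0638 → 1865/2.0638 = 903.66 RPM
gear mesh 15/44 = 0.34091 → 903.66/0.34091 = 2650.7 RPM
belt 31/35 = 0.88571 → 2650.7/0.88571 = 2992.8 RPM
gear mesh 157/20 = 7.85 → 2992.8/7.85 = 381.24 RPM
belt 241/113 = 2.1327 → 381.24/2.1327 = 178.76 RPM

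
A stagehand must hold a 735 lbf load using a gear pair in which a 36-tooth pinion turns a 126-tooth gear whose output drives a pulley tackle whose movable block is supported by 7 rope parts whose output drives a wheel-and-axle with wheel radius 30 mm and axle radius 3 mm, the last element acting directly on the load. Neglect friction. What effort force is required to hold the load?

3 lbf

Gear pair MA = 126/36 = 3.5.
Block-and-tackle MA = number of supporting rope parts = 7.
Wheel-and-axle MA = R/r = 30/3 = 10.
Combined ideal MA = 3.5 × 7 × 10 = 245.
Effort = load / MA = 735 / 245 = 3 lbf.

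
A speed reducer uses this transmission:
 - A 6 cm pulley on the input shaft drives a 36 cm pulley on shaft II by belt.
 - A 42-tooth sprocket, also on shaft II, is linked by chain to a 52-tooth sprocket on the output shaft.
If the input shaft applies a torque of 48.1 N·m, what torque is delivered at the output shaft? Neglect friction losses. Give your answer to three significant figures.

belt 36/6 = 6 → τ = 48.1·6 = 288.6 N·m
chain 52/42 = 1.2381 → τ = 288.6·1.2381 = 357.31 N·m

357 N·m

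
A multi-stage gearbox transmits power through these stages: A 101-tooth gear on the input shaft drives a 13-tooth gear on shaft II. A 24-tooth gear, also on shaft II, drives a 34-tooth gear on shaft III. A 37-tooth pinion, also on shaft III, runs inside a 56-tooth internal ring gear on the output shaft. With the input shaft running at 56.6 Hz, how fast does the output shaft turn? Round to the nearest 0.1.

the input shaft → shaft II (gear mesh, 13/101): 56.6 ÷ 0.12871 = 439.74 Hz
shaft II → shaft III (gear mesh, 34/24): 439.74 ÷ 1.4167 = 310.4 Hz
shaft III → the output shaft (internal gear, 56/37): 310.4 ÷ 1.5135 = 205.09 Hz

205.1 Hz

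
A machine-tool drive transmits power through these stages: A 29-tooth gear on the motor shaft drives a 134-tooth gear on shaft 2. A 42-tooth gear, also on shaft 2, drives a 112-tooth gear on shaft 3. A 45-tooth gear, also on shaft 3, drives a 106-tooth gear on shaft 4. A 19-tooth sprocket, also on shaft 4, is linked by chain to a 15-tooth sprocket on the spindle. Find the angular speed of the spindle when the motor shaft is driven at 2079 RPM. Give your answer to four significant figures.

gear mesh 134/29 = 4.6207 → 2079/4.6207 = 449.93 RPM
gear mesh 112/42 = 2.6667 → 449.93/2.6667 = 168.72 RPM
gear mesh 106/45 = 2.3556 → 168.72/2.3556 = 71.628 RPM
chain 15/19 = 0.78947 → 71.628/0.78947 = 90.729 RPM

90.73 RPM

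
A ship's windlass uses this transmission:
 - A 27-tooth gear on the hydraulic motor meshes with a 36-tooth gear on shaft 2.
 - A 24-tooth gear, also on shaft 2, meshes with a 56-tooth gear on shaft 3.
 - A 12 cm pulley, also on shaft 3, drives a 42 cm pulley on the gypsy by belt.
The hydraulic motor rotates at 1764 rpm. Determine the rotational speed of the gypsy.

Gear mesh: ratio = 36/27 = 1.3333, so shaft 2 turns at 1764 / 1.3333 = 1323 rpm.
Gear mesh: ratio = 56/24 = 2.3333, so shaft 3 turns at 1323 / 2.3333 = 567 rpm.
Belt: ratio = 42/12 = 3.5, so the gypsy turns at 567 / 3.5 = 162 rpm.

162 rpm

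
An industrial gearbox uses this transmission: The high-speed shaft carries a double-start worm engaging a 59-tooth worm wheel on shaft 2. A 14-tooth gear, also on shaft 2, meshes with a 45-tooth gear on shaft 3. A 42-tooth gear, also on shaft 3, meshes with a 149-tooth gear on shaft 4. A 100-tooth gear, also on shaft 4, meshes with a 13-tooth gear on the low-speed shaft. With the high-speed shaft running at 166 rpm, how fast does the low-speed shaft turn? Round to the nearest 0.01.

Worm: ratio = 59/2 = 29.5, so shaft 2 turns at 166 / 29.5 = 5.6271 rpm.
Gear mesh: ratio = 45/14 = 3.2143, so shaft 3 turns at 5.6271 / 3.2143 = 1.7507 rpm.
Gear mesh: ratio = 149/42 = 3.5476, so shaft 4 turns at 1.7507 / 3.5476 = 0.49347 rpm.
Gear mesh: ratio = 13/100 = 0.13, so the low-speed shaft turns at 0.49347 / 0.13 = 3.796 rpm.

3.80 rpm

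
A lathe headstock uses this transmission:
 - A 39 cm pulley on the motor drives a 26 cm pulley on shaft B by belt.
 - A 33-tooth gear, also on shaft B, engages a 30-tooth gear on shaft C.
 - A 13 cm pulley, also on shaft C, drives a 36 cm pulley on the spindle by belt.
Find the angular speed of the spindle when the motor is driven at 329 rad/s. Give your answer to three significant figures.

196 rad/s

Belt: ratio = 26/39 = 0.66667, so shaft B turns at 329 / 0.66667 = 493.5 rad/s.
Gear mesh: ratio = 30/33 = 0.90909, so shaft C turns at 493.5 / 0.90909 = 542.85 rad/s.
Belt: ratio = 36/13 = 2.7692, so the spindle turns at 542.85 / 2.7692 = 196.03 rad/s.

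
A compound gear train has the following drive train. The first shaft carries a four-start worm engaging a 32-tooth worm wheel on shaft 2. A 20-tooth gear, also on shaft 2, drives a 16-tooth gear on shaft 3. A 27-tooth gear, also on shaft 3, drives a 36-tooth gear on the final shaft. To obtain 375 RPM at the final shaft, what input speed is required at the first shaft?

Overall ratio R = 8 × 0.8 × 1.3333 = 8.5333.
Required input speed = output speed × R = 375 × 8.5333 = 3200 RPM.

3200 RPM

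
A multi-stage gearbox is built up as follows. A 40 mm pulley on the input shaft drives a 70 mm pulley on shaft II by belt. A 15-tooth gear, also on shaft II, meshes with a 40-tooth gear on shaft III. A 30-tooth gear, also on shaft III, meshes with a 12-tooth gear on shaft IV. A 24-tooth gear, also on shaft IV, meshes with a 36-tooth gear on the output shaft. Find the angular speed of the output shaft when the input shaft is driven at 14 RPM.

5 RPM

belt 70/40 = 1.75 → 14/1.75 = 8 RPM
gear mesh 40/15 = 2.6667 → 8/2.6667 = 3 RPM
gear mesh 12/30 = 0.4 → 3/0.4 = 7.5 RPM
gear mesh 36/24 = 1.5 → 7.5/1.5 = 5 RPM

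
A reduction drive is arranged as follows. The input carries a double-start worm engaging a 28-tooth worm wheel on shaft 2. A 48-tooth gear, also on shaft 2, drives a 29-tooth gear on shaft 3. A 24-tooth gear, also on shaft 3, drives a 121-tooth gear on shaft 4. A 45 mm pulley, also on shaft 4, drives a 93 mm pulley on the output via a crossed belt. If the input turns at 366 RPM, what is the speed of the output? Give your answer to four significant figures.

4.153 RPM

the input → shaft 2 (worm, 28/2): 366 ÷ 14 = 26.143 RPM
shaft 2 → shaft 3 (gear mesh, 29/48): 26.143 ÷ 0.60417 = 43.271 RPM
shaft 3 → shaft 4 (gear mesh, 121/24): 43.271 ÷ 5.0417 = 8.5827 RPM
shaft 4 → the output (belt, 93/45): 8.5827 ÷ 2.0667 = 4.1529 RPM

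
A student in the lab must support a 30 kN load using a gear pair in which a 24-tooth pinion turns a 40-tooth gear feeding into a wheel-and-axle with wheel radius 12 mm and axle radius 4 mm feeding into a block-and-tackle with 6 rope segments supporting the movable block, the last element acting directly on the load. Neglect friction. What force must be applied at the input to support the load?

1 kN

Gear pair MA = 40/24 = 1.6667.
Wheel-and-axle MA = R/r = 12/4 = 3.
Block-and-tackle MA = number of supporting rope parts = 6.
Combined ideal MA = 1.6667 × 3 × 6 = 30.
Effort = load / MA = 30 / 30 = 1 kN.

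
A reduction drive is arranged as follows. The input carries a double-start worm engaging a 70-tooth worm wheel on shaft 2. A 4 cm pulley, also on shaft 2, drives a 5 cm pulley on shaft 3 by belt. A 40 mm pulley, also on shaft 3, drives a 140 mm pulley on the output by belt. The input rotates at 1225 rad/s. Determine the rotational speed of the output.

8 rad/s

the input → shaft 2 (worm, 70/2): 1225 ÷ 35 = 35 rad/s
shaft 2 → shaft 3 (belt, 5/4): 35 ÷ 1.25 = 28 rad/s
shaft 3 → the output (belt, 140/40): 28 ÷ 3.5 = 8 rad/s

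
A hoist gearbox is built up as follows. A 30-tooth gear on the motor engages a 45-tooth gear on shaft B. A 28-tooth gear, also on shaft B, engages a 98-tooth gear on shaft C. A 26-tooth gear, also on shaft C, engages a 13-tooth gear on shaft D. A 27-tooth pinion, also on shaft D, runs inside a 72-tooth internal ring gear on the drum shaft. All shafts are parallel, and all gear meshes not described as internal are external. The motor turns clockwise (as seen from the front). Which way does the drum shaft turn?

anticlockwise

the motor → shaft B: external mesh, 1 reversal → CCW.
shaft B → shaft C: external mesh, 1 reversal → CW.
shaft C → shaft D: external mesh, 1 reversal → CCW.
shaft D → the drum shaft: internal mesh, same direction → CCW.
3 reversals in total — an odd number — so the drum shaft turns opposite to the motor.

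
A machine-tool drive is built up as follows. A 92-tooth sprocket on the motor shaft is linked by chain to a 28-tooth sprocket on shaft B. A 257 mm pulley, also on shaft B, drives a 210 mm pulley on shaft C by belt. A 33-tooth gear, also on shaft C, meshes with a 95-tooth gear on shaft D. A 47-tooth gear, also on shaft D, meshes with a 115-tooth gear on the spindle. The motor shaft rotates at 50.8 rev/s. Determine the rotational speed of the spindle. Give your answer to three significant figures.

Chain: ratio = 28/92 = 0.30435, so shaft B turns at 50.8 / 0.30435 = 166.91 rev/s.
Belt: ratio = 210/257 = 0.81712, so shaft C turns at 166.91 / 0.81712 = 204.27 rev/s.
Gear mesh: ratio = 95/33 = 2.8788, so shaft D turns at 204.27 / 2.8788 = 70.957 rev/s.
Gear mesh: ratio = 115/47 = 2.4468, so the spindle turns at 70.957 / 2.4468 = 29 rev/s.

29.0 rev/s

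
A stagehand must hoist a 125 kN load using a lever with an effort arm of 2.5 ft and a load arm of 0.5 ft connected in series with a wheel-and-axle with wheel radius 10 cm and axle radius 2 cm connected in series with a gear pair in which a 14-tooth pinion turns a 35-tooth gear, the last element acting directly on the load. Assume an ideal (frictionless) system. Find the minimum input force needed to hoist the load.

Lever MA = effort arm / load arm = 2.5/0.5 = 5.
Wheel-and-axle MA = R/r = 10/2 = 5.
Gear pair MA = 35/14 = 2.5.
Combined ideal MA = 5 × 5 × 2.5 = 62.5.
Effort = load / MA = 125 / 62.5 = 2 kN.

2 kN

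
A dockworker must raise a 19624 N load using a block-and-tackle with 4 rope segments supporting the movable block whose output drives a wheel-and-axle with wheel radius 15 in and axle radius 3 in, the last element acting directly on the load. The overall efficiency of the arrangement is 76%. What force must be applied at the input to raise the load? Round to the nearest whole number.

Block-and-tackle MA = number of supporting rope parts = 4.
Wheel-and-axle MA = R/r = 15/3 = 5.
Combined ideal MA = 4 × 5 = 20.
Actual MA = 20 × 0.76 = 15.2.
Effort = load / actual MA = 19624 / 15.2 = 1291.1 N.

1291 N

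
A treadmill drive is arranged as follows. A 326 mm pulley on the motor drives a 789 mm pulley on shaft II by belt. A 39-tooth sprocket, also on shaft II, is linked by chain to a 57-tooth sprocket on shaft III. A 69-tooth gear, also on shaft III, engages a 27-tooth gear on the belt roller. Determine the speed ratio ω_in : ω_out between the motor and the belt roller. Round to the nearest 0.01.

Each stage contributes driven/driver: belt 789/326 = 2.4202, chain 57/39 = 1.4615, gear mesh 27/69 = 0.3913.
Overall: 2.4202 × 1.4615 × 0.3913 = 1.3842.

1.38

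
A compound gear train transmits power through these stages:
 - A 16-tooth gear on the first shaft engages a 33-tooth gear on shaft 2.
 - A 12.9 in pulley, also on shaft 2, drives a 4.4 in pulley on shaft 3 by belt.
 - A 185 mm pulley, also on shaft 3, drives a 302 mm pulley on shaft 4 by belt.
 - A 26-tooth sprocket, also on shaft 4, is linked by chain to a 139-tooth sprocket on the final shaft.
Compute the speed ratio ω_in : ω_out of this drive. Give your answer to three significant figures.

6.14

Each stage contributes driven/driver: gear mesh 33/16 = 2.0625, belt 4.4/12.9 = 0.34109, belt 302/185 = 1.6324, chain 139/26 = 5.3462.
Overall: 2.0625 × 0.34109 × 1.6324 × 5.3462 = 6.1395.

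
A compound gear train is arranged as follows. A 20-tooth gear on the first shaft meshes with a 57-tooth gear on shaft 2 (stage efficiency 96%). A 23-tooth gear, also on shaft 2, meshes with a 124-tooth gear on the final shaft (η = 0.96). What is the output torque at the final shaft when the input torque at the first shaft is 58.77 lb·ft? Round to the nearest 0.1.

After the gear mesh (57/20): 58.77 × 2.85 × 0.96 = 160.79 lb·ft
After the gear mesh (124/23): 160.79 × 5.3913 × 0.96 = 832.22 lb·ft

832.2 lb·ft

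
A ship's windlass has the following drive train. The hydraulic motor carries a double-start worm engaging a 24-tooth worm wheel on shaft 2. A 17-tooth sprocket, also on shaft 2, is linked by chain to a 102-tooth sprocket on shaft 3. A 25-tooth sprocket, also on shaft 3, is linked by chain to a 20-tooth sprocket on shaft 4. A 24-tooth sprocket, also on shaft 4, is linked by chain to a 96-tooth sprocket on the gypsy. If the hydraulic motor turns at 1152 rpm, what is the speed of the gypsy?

5 rpm

worm 24/2 = 12 → 1152/12 = 96 rpm
chain 102/17 = 6 → 96/6 = 16 rpm
chain 20/25 = 0.8 → 16/0.8 = 20 rpm
chain 96/24 = 4 → 20/4 = 5 rpm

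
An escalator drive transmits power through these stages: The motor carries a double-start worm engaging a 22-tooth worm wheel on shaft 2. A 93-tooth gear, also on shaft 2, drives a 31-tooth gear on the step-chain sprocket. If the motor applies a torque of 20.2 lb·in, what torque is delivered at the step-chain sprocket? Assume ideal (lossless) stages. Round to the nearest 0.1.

worm 22/2 = 11 → τ = 20.2·11 = 222.2 lb·in
gear mesh 31/93 = 0.33333 → τ = 222.2·0.33333 = 74.067 lb·in

74.1 lb·in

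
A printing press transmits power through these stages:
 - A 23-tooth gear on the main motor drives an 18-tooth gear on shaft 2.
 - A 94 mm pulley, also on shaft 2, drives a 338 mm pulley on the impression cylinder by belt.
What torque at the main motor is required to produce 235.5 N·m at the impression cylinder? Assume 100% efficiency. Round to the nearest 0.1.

83.7 N·m

Overall ratio R = 0.78261 × 3.5957 = 2.8141.
Input torque = output torque / R = 235.5 / 2.8141 = 83.687 N·m.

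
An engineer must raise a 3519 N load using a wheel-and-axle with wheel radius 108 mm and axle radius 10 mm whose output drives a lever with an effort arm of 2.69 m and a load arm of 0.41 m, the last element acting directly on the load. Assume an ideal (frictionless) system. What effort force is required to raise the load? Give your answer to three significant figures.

Wheel-and-axle MA = R/r = 108/10 = 10.8.
Lever MA = effort arm / load arm = 2.69/0.41 = 6.561.
Combined ideal MA = 10.8 × 6.561 = 70.859.
Effort = load / MA = 3519 / 70.859 = 49.662 N.

49.7 N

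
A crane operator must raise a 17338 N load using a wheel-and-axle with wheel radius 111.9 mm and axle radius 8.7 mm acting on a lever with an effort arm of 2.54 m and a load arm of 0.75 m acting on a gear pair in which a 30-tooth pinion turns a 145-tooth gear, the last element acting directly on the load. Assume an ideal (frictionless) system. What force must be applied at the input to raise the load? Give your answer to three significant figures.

82.4 N

Wheel-and-axle MA = R/r = 111.9/8.7 = 12.862.
Lever MA = effort arm / load arm = 2.54/0.75 = 3.3867.
Gear pair MA = 145/30 = 4.8333.
Combined ideal MA = 12.862 × 3.3867 × 4.8333 = 210.54.
Effort = load / MA = 17338 / 210.54 = 82.351 N.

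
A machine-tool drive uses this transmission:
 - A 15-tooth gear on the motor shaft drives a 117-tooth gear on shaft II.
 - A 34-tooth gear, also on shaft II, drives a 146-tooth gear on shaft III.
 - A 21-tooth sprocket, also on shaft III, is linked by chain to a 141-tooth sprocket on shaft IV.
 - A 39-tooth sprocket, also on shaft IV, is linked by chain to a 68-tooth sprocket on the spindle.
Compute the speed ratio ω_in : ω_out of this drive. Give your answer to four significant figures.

392.1

Each stage contributes driven/driver: gear mesh 117/15 = 7.8, gear mesh 146/34 = 4.2941, chain 141/21 = 6.7143, chain 68/39 = 1.7436.
Overall: 7.8 × 4.2941 × 6.7143 × 1.7436 = 392.11.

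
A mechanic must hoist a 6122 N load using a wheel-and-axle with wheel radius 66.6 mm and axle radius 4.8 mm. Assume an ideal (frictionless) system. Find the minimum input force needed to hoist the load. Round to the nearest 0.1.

441.2 N

Wheel-and-axle MA = R/r = 66.6/4.8 = 13.875.
Effort = load / MA = 6122 / 13.875 = 441.23 N.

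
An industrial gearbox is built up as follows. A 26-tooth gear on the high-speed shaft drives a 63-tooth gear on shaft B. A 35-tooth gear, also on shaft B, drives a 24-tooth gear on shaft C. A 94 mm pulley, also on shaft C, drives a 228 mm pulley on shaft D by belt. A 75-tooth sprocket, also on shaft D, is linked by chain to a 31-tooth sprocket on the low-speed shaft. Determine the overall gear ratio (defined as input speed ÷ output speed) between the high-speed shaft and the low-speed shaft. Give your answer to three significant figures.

Each stage contributes driven/driver: gear mesh 63/26 = 2.4231, gear mesh 24/35 = 0.68571, belt 228/94 = 2.4255, chain 31/75 = 0.41333.
Overall: 2.4231 × 0.68571 × 2.4255 × 0.41333 = 1.6658.

1.67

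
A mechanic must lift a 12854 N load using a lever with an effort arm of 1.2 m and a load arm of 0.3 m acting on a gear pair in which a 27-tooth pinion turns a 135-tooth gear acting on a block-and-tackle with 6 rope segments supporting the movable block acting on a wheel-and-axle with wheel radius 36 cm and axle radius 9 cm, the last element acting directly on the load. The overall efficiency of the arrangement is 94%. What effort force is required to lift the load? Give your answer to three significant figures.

28.5 N

Lever MA = effort arm / load arm = 1.2/0.3 = 4.
Gear pair MA = 135/27 = 5.
Block-and-tackle MA = number of supporting rope parts = 6.
Wheel-and-axle MA = R/r = 36/9 = 4.
Combined ideal MA = 4 × 5 × 6 × 4 = 480.
Actual MA = 480 × 0.94 = 451.2.
Effort = load / actual MA = 12854 / 451.2 = 28.488 N.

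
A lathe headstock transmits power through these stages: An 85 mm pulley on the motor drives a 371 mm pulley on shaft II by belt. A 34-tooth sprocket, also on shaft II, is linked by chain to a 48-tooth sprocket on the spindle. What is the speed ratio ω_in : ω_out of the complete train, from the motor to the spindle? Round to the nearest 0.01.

Each stage contributes driven/driver: belt 371/85 = 4.3647, chain 48/34 = 1.4118.
Overall: 4.3647 × 1.4118 = 6.1619.

6.16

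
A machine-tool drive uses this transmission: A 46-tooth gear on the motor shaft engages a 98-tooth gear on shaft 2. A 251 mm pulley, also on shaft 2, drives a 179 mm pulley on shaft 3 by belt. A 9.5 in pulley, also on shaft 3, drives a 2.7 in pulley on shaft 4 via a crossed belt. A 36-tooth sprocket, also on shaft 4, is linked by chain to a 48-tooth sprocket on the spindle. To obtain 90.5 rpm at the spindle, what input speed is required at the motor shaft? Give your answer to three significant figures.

Overall ratio R = 2.1304 × 0.71315 × 0.28421 × 1.3333 = 0.57574.
Required input speed = output speed × R = 90.5 × 0.57574 = 52.104 rpm.

52.1 rpm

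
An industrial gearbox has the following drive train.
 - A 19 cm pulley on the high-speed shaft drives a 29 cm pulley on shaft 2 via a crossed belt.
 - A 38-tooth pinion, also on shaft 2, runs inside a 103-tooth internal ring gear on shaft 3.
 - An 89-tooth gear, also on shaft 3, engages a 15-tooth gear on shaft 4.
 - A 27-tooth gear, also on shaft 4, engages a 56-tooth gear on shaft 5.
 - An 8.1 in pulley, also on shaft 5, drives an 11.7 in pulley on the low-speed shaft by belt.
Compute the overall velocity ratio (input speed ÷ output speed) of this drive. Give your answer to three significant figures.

2.09

Each stage contributes driven/driver: belt 29/19 = 1.5263, internal gear 103/38 = 2.7105, gear mesh 15/89 = 0.16854, gear mesh 56/27 = 2.0741, belt 11.7/8.1 = 1.4444.
Overall: 1.5263 × 2.7105 × 0.16854 × 2.0741 × 1.4444 = 2.0889.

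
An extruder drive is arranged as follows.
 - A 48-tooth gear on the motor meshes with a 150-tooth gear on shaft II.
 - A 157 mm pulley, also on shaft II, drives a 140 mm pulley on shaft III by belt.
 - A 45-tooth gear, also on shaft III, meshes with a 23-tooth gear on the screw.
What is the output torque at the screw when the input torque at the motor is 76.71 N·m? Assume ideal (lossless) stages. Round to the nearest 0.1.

109.3 N·m

Gear mesh: ratio = 150/48 = 3.125; torque at shaft II = 76.71 × 3.125 = 239.72 N·m.
Belt: ratio = 140/157 = 0.89172; torque at shaft III = 239.72 × 0.89172 = 213.76 N·m.
Gear mesh: ratio = 23/45 = 0.51111; torque at the screw = 213.76 × 0.51111 = 109.26 N·m.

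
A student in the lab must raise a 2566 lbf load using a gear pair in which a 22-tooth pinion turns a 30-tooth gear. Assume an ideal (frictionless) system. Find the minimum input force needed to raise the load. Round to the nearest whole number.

1882 lbf

Gear pair MA = 30/22 = 1.3636.
Effort = load / MA = 2566 / 1.3636 = 1881.7 lbf.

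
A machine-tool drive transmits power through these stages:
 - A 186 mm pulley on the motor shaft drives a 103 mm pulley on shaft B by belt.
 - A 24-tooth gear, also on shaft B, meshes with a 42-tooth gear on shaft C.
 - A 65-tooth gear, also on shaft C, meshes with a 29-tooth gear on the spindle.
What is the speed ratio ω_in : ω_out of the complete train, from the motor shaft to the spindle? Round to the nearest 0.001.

0.432

Each stage contributes driven/driver: belt 103/186 = 0.55376, gear mesh 42/24 = 1.75, gear mesh 29/65 = 0.44615.
Overall: 0.55376 × 1.75 × 0.44615 = 0.43236.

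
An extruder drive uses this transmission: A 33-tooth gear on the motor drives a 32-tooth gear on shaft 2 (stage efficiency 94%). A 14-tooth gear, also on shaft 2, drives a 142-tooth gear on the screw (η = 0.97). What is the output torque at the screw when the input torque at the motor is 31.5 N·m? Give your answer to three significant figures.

gear mesh 32/33 = 0.9697 → τ = 31.5·0.9697·0.94 = 28.713 N·m
gear mesh 142/14 = 10.143 → τ = 28.713·10.143·0.97 = 282.49 N·m

282 N·m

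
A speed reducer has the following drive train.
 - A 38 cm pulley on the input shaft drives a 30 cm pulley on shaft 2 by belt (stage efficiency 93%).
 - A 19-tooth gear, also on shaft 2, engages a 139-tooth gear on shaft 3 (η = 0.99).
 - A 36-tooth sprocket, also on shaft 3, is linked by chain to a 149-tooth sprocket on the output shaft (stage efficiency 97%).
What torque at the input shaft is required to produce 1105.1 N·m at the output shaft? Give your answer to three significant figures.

Overall ratio R = 0.78947 × 7.3158 × 4.1389 = 23.905; overall efficiency η = 0.93 × 0.99 × 0.97 = 0.8931.
Input torque = output torque / (R × η) = 1105.1 / (23.905 × 0.8931) = 51.764 N·m.

51.8 N·m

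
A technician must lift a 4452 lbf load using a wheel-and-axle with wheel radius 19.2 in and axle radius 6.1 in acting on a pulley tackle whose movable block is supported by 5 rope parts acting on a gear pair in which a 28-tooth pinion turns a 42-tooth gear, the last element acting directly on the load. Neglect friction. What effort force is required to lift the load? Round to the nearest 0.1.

188.6 lbf

Wheel-and-axle MA = R/r = 19.2/6.1 = 3.1475.
Block-and-tackle MA = number of supporting rope parts = 5.
Gear pair MA = 42/28 = 1.5.
Combined ideal MA = 3.1475 × 5 × 1.5 = 23.607.
Effort = load / MA = 4452 / 23.607 = 188.59 lbf.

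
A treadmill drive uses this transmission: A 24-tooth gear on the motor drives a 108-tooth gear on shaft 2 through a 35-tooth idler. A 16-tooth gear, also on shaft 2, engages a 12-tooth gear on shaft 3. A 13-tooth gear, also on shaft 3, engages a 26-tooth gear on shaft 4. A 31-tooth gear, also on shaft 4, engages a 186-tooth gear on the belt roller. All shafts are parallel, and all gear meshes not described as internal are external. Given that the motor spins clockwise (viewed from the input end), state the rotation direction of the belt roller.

counterclockwise

the motor → shaft 2: driver → idler → driven is 2 external meshes, 2 reversals → CW.
shaft 2 → shaft 3: external mesh, 1 reversal → CCW.
shaft 3 → shaft 4: external mesh, 1 reversal → CW.
shaft 4 → the belt roller: external mesh, 1 reversal → CCW.
5 reversals in total — an odd number — so the belt roller turns opposite to the motor.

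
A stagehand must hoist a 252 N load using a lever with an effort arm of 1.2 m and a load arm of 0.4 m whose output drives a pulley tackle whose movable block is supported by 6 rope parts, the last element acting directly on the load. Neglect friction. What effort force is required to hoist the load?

14 N

Lever MA = effort arm / load arm = 1.2/0.4 = 3.
Block-and-tackle MA = number of supporting rope parts = 6.
Combined ideal MA = 3 × 6 = 18.
Effort = load / MA = 252 / 18 = 14 N.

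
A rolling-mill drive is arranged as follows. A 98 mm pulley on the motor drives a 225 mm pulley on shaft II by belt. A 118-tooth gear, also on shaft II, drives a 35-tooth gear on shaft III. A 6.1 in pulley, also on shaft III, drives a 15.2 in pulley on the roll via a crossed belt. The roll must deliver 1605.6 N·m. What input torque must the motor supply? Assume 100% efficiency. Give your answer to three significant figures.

946 N·m

Overall ratio R = 2.2959 × 0.29661 × 2.4918 = 1.6969.
Input torque = output torque / R = 1605.6 / 1.6969 = 946.2 N·m.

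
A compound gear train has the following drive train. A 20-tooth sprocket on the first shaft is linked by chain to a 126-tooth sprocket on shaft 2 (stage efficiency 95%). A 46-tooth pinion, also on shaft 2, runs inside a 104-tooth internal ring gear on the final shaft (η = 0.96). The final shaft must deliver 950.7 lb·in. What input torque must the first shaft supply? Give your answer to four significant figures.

73.19 lb·in

Overall ratio R = 6.3 × 2.2609 = 14.243; overall efficiency η = 0.95 × 0.96 = 0.9120.
Input torque = output torque / (R × η) = 950.7 / (14.243 × 0.9120) = 73.187 lb·in.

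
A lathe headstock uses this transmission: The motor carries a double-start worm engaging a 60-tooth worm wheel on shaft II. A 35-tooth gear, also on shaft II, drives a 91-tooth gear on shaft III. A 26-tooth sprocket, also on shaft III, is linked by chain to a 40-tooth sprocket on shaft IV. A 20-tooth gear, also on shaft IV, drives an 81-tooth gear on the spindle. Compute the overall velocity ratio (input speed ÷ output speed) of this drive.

486

Each stage contributes driven/driver: worm 60/2 = 30, gear mesh 91/35 = 2.6, chain 40/26 = 1.5385, gear mesh 81/20 = 4.05.
Overall: 30 × 2.6 × 1.5385 × 4.05 = 486.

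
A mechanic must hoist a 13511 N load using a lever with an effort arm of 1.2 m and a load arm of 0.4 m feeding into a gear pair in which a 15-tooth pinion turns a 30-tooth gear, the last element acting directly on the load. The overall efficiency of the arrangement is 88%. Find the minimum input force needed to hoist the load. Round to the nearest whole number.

Lever MA = effort arm / load arm = 1.2/0.4 = 3.
Gear pair MA = 30/15 = 2.
Combined ideal MA = 3 × 2 = 6.
Actual MA = 6 × 0.88 = 5.28.
Effort = load / actual MA = 13511 / 5.28 = 2558.9 N.

2559 N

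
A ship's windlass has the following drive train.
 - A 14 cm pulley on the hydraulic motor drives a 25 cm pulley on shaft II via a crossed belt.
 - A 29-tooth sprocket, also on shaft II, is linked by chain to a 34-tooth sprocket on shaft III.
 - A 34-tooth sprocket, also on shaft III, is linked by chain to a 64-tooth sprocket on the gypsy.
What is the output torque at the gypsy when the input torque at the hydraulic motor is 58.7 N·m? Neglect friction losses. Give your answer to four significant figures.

belt 25/14 = 1.7857 → τ = 58.7·1.7857 = 104.82 N·m
chain 34/29 = 1.1724 → τ = 104.82·1.1724 = 122.89 N·m
chain 64/34 = 1.8824 → τ = 122.89·1.8824 = 231.33 N·m

231.3 N·m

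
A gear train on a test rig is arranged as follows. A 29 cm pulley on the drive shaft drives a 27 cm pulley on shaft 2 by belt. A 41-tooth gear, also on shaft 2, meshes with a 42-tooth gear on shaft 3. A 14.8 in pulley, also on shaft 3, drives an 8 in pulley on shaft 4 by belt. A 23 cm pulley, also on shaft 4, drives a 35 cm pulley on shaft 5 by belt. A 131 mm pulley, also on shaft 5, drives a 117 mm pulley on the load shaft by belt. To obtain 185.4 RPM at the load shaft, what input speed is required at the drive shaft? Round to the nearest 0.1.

Overall ratio R = 0.93103 × 1.0244 × 0.54054 × 1.5217 × 0.89313 = 0.70067.
Required input speed = output speed × R = 185.4 × 0.70067 = 129.9 RPM.

129.9 RPM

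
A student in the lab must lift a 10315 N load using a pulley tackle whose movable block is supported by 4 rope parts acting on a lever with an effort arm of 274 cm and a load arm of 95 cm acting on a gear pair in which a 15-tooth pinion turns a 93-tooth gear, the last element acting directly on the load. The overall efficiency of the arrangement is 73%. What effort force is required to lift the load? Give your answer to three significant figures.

Block-and-tackle MA = number of supporting rope parts = 4.
Lever MA = effort arm / load arm = 274/95 = 2.8842.
Gear pair MA = 93/15 = 6.2.
Combined ideal MA = 4 × 2.8842 × 6.2 = 71.528.
Actual MA = 71.528 × 0.73 = 52.216.
Effort = load / actual MA = 10315 / 52.216 = 197.55 N.

198 N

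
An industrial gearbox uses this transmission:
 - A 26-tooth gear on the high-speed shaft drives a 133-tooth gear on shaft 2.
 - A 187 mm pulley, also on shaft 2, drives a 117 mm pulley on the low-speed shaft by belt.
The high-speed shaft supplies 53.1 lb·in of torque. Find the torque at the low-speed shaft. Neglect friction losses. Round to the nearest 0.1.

169.9 lb·in

gear mesh 133/26 = 5.1154 → τ = 53.1·5.1154 = 271.63 lb·in
belt 117/187 = 0.62567 → τ = 271.63·0.62567 = 169.95 lb·in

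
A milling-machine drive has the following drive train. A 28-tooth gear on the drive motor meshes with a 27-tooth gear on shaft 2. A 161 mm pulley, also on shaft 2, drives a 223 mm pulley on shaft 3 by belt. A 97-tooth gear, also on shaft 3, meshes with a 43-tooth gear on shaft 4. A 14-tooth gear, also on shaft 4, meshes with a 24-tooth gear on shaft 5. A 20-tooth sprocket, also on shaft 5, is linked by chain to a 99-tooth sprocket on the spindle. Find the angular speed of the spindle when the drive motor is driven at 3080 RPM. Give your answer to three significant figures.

613 RPM

Gear mesh: ratio = 27/28 = 0.96429, so shaft 2 turns at 3080 / 0.96429 = 3194.1 RPM.
Belt: ratio = 223/161 = 1.3851, so shaft 3 turns at 3194.1 / 1.3851 = 2306 RPM.
Gear mesh: ratio = 43/97 = 0.4433, so shaft 4 turns at 2306 / 0.4433 = 5202 RPM.
Gear mesh: ratio = 24/14 = 1.7143, so shaft 5 turns at 5202 / 1.7143 = 3034.5 RPM.
Chain: ratio = 99/20 = 4.95, so the spindle turns at 3034.5 / 4.95 = 613.03 RPM.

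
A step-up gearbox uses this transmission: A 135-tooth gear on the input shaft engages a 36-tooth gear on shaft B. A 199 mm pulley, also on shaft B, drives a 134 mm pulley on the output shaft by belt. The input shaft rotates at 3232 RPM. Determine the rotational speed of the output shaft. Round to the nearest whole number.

17999 RPM

Gear mesh: ratio = 36/135 = 0.26667, so shaft B turns at 3232 / 0.26667 = 12120 RPM.
Belt: ratio = 134/199 = 0.67337, so the output shaft turns at 12120 / 0.67337 = 17999 RPM.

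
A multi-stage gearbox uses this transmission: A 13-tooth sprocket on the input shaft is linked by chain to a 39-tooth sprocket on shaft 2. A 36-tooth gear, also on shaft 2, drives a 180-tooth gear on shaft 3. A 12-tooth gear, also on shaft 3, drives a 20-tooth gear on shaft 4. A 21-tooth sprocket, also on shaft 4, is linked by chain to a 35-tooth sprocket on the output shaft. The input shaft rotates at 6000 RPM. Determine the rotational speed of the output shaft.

the input shaft → shaft 2 (chain, 39/13): 6000 ÷ 3 = 2000 RPM
shaft 2 → shaft 3 (gear mesh, 180/36): 2000 ÷ 5 = 400 RPM
shaft 3 → shaft 4 (gear mesh, 20/12): 400 ÷ 1.6667 = 240 RPM
shaft 4 → the output shaft (chain, 35/21): 240 ÷ 1.6667 = 144 RPM

144 RPM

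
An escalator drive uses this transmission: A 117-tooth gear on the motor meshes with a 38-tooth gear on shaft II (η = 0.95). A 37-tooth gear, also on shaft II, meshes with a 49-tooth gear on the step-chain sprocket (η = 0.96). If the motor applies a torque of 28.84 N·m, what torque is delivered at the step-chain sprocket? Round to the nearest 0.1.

After the gear mesh (38/117): 28.84 × 0.32479 × 0.95 = 8.8985 N·m
After the gear mesh (49/37): 8.8985 × 1.3243 × 0.96 = 11.313 N·m

11.3 N·m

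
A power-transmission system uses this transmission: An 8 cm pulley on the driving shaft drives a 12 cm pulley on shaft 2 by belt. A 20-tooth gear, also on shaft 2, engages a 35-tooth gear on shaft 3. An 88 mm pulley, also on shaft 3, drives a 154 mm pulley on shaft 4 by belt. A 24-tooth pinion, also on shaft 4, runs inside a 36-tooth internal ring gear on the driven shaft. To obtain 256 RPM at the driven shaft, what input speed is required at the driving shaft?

Overall ratio R = 1.5 × 1.75 × 1.75 × 1.5 = 6.8906.
Required input speed = output speed × R = 256 × 6.8906 = 1764 RPM.

1764 RPM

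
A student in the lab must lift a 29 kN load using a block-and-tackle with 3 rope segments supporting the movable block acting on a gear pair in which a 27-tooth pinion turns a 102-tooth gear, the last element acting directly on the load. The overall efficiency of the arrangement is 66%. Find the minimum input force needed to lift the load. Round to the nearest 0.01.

Block-and-tackle MA = number of supporting rope parts = 3.
Gear pair MA = 102/27 = 3.7778.
Combined ideal MA = 3 × 3.7778 = 11.333.
Actual MA = 11.333 × 0.66 = 7.48.
Effort = load / actual MA = 29 / 7.48 = 3.877 kN.

3.88 kN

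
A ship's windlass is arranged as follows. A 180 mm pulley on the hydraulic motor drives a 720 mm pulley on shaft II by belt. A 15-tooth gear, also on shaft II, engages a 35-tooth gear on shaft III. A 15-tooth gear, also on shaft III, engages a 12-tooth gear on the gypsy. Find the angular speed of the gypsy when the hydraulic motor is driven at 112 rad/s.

15 rad/s

belt 720/180 = 4 → 112/4 = 28 rad/s
gear mesh 35/15 = 2.3333 → 28/2.3333 = 12 rad/s
gear mesh 12/15 = 0.8 → 12/0.8 = 15 rad/s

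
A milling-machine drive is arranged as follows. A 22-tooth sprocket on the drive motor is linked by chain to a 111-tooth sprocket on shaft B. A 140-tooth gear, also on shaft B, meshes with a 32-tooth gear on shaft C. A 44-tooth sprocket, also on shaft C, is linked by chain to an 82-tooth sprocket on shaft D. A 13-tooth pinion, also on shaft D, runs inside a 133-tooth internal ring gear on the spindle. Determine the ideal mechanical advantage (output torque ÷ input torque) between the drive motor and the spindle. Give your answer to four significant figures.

Each stage contributes driven/driver: chain 111/22 = 5.0455, gear mesh 32/140 = 0.22857, chain 82/44 = 1.8636, internal gear 133/13 = 10.231.
Overall: 5.0455 × 0.22857 × 1.8636 × 10.231 = 21.988.

21.99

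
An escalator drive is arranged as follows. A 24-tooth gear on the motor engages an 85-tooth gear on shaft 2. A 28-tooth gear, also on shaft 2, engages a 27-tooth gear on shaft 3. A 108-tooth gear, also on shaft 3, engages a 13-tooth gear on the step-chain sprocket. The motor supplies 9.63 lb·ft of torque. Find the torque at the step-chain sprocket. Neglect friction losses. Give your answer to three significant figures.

After the gear mesh (85/24): 9.63 × 3.5417 = 34.106 lb·ft
After the gear mesh (27/28): 34.106 × 0.96429 = 32.888 lb·ft
After the gear mesh (13/108): 32.888 × 0.12037 = 3.9588 lb·ft

3.96 lb·ft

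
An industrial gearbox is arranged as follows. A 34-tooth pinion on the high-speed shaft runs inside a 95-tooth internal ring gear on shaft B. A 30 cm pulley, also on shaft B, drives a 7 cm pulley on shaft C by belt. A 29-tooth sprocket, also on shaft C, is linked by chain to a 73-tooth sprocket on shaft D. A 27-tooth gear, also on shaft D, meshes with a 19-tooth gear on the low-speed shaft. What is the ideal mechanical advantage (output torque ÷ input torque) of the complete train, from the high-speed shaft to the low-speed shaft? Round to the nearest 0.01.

1.15

Each stage contributes driven/driver: internal gear 95/34 = 2.7941, belt 7/30 = 0.23333, chain 73/29 = 2.5172, gear mesh 19/27 = 0.7037.
Overall: 2.7941 × 0.23333 × 2.5172 × 0.7037 = 1.1549.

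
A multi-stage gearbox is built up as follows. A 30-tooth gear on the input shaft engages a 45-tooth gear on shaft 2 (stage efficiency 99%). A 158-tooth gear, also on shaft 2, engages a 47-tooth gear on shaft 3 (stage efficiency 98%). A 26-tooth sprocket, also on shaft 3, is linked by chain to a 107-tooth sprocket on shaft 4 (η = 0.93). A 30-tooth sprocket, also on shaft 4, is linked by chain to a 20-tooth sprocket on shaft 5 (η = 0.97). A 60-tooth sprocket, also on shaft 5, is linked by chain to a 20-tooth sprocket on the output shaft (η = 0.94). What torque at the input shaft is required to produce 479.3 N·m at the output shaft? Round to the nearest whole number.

1428 N·m

Overall ratio R = 1.5 × 0.29747 × 4.1154 × 0.66667 × 0.33333 = 0.40807; overall efficiency η = 0.99 × 0.98 × 0.93 × 0.97 × 0.94 = 0.8227.
Input torque = output torque / (R × η) = 479.3 / (0.40807 × 0.8227) = 1427.7 N·m.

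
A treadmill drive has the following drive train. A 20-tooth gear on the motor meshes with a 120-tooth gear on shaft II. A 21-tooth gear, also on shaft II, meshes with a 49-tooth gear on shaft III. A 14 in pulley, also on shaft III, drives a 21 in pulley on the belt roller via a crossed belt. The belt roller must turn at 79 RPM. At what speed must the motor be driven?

Overall ratio R = 6 × 2.3333 × 1.5 = 21.
Required input speed = output speed × R = 79 × 21 = 1659 RPM.

1659 RPM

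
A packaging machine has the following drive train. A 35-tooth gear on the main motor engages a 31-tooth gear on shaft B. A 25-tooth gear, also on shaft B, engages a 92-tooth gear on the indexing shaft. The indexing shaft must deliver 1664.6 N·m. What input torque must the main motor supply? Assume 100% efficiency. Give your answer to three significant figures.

511 N·m

Overall ratio R = 0.88571 × 3.68 = 3.2594.
Input torque = output torque / R = 1664.6 / 3.2594 = 510.7 N·m.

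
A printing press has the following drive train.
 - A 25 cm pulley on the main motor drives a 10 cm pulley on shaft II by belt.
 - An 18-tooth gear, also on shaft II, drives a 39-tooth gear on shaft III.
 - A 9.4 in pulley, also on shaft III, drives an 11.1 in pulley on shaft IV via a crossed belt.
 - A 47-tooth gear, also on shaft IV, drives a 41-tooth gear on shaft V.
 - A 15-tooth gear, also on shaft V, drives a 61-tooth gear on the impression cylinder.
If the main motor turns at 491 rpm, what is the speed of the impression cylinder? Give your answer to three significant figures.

135 rpm

the main motor → shaft II (belt, 10/25): 491 ÷ 0.4 = 1227.5 rpm
shaft II → shaft III (gear mesh, 39/18): 1227.5 ÷ 2.1667 = 566.54 rpm
shaft III → shaft IV (belt, 11.1/9.4): 566.54 ÷ 1.1809 = 479.77 rpm
shaft IV → shaft V (gear mesh, 41/47): 479.77 ÷ 0.87234 = 549.98 rpm
shaft V → the impression cylinder (gear mesh, 61/15): 549.98 ÷ 4.0667 = 135.24 rpm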